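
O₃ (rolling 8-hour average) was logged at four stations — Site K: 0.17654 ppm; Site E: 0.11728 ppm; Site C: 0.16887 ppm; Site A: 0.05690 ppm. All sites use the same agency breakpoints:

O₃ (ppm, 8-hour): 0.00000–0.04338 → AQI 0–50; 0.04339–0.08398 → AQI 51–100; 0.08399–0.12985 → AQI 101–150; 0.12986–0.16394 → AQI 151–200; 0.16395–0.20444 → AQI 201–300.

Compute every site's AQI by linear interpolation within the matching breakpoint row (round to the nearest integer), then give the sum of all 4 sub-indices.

649

Site K: 0.17654 lies in 0.16395–0.20444, so I_lo=201, I_hi=300, C_lo=0.16395, C_hi=0.20444.
(300−201)/(0.20444−0.16395) × (0.17654−0.16395) + 201 = 99/0.04049 × 0.01259 + 201 ≈ 231.78 → 232.
Site E: 0.11728 ∈ [0.08399, 0.12985] ↔ index [101, 150].
101 + (0.11728−0.08399)·(150−101)/(0.12985−0.08399) = 101 + 0.03329·49/0.04586 ≈ 136.57, so AQI = 137.
Site C: 0.16887 ∈ [0.16395, 0.20444] ↔ index [201, 300].
201 + (0.16887−0.16395)·(300−201)/(0.20444−0.16395) = 201 + 0.00492·99/0.04049 ≈ 213.03, so AQI = 213.
Site A 0.05690: bracket 0.04339–0.08398 → index 51–100; slope 49/0.04059, offset 0.01351.
AQI = 51 + 49/0.04059·0.01351 ≈ 67.31 ⇒ 67.
AQIs: Site K=232, Site E=137, Site C=213, Site A=67. Sum = 232 + 137 + 213 + 67 = 649.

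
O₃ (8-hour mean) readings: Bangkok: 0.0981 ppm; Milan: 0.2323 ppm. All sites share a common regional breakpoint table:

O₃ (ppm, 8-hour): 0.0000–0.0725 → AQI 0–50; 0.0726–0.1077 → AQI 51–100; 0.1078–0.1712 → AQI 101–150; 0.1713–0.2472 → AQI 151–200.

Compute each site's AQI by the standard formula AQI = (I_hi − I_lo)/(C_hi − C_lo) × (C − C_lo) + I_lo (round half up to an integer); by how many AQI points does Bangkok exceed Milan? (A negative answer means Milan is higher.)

-103

Bangkok: row 0.0726–0.1077 (AQI 51–100). (100−51)·(0.0981−0.0726)/(0.1077−0.0726) + 51 = 49·0.0255/0.0351 + 51 ≈ 86.60 → 87.
Milan 0.2323: bracket 0.1713–0.2472 → index 151–200; slope 49/0.0759, offset 0.0610.
AQI = 151 + 49/0.0759·0.0610 ≈ 190.38 ⇒ 190.
AQIs: Bangkok=87, Milan=190. Bangkok (87) − Milan (190) = -103.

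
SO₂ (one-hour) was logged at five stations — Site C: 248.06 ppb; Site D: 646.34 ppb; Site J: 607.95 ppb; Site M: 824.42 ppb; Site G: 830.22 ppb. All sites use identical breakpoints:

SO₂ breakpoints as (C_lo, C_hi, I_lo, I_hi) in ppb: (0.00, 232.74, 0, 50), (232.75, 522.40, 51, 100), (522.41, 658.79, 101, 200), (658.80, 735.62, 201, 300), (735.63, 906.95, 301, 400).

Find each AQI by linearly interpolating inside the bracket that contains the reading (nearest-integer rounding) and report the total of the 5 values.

Site C: 248.06 lies in 232.75–522.40, so I_lo=51, I_hi=100, C_lo=232.75, C_hi=522.40.
(100−51)/(522.40−232.75) × (248.06−232.75) + 51 = 49/289.65 × 15.31 + 51 ≈ 53.59 → 54.
Site D 646.34: bracket 522.41–658.79 → index 101–200; slope 99/136.38, offset 123.93.
AQI = 101 + 99/136.38·123.93 ≈ 190.96 ⇒ 191.
Site J: row 522.41–658.79 (AQI 101–200). (200−101)·(607.95−522.41)/(658.79−522.41) + 101 = 99·85.54/136.38 + 101 ≈ 163.09 → 163.
Site M: row 735.63–906.95 (AQI 301–400). (400−301)·(824.42−735.63)/(906.95−735.63) + 301 = 99·88.79/171.32 + 301 ≈ 352.31 → 352.
Site G 830.22: bracket 735.63–906.95 → index 301–400; slope 99/171.32, offset 94.59.
AQI = 301 + 99/171.32·94.59 ≈ 355.66 ⇒ 356.
AQIs: Site C=54, Site D=191, Site J=163, Site M=352, Site G=356. Sum = 54 + 191 + 163 + 352 + 356 = 1116.

1116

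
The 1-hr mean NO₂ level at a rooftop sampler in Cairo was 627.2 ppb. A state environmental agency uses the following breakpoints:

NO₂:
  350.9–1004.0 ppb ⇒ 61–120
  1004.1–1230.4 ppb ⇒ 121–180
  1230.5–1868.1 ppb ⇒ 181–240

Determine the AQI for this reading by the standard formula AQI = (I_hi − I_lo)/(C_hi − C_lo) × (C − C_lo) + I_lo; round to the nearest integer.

NO₂: row 350.9–1004.0 (AQI 61–120). (120−61)·(627.2−350.9)/(1004.0−350.9) + 61 = 59·276.3/653.1 + 61 ≈ 85.96 → 86.

86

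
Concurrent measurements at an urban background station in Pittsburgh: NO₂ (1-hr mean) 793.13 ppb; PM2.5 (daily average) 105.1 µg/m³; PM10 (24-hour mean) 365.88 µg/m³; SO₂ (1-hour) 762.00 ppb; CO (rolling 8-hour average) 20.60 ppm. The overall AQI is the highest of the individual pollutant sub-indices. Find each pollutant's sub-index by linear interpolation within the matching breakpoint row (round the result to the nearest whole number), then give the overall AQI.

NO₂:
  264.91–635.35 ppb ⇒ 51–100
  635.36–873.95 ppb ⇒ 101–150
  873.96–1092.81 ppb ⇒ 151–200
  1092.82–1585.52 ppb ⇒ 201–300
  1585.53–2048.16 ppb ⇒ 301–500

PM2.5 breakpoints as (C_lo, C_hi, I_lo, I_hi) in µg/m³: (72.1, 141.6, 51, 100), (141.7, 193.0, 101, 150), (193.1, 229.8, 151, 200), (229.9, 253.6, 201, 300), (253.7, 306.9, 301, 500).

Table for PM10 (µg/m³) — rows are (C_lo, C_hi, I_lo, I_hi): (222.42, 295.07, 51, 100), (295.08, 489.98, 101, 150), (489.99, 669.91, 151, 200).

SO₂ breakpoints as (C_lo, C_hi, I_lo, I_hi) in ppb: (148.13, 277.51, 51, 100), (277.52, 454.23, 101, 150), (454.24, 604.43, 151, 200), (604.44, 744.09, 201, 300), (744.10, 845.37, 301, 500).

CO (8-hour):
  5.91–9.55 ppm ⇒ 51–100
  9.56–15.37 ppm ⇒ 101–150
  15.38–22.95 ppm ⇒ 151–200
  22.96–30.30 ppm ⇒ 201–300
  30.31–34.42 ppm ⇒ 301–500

336

NO₂: 793.13 ∈ [635.36, 873.95] ↔ index [101, 150].
101 + (793.13−635.36)·(150−101)/(873.95−635.36) = 101 + 157.77·49/238.59 ≈ 133.40, so AQI = 133.
PM2.5 105.1: bracket 72.1–141.6 → index 51–100; slope 49/69.5, offset 33.0.
AQI = 51 + 49/69.5·33.0 ≈ 74.27 ⇒ 74.
PM10: 365.88 lies in 295.08–489.98, so I_lo=101, I_hi=150, C_lo=295.08, C_hi=489.98.
(150−101)/(489.98−295.08) × (365.88−295.08) + 101 = 49/194.90 × 70.80 + 101 ≈ 118.80 → 119.
SO₂: 762.00 lies in 744.10–845.37, so I_lo=301, I_hi=500, C_lo=744.10, C_hi=845.37.
(500−301)/(845.37−744.10) × (762.00−744.10) + 301 = 199/101.27 × 17.90 + 301 ≈ 336.17 → 336.
CO: 20.60 ∈ [15.38, 22.95] ↔ index [151, 200].
151 + (20.60−15.38)·(200−151)/(22.95−15.38) = 151 + 5.22·49/7.57 ≈ 184.79, so AQI = 185.
Sub-indices: NO₂→133, PM2.5→74, PM10→119, SO₂→336, CO→185. Overall AQI = max = 336; dominant pollutant is SO₂.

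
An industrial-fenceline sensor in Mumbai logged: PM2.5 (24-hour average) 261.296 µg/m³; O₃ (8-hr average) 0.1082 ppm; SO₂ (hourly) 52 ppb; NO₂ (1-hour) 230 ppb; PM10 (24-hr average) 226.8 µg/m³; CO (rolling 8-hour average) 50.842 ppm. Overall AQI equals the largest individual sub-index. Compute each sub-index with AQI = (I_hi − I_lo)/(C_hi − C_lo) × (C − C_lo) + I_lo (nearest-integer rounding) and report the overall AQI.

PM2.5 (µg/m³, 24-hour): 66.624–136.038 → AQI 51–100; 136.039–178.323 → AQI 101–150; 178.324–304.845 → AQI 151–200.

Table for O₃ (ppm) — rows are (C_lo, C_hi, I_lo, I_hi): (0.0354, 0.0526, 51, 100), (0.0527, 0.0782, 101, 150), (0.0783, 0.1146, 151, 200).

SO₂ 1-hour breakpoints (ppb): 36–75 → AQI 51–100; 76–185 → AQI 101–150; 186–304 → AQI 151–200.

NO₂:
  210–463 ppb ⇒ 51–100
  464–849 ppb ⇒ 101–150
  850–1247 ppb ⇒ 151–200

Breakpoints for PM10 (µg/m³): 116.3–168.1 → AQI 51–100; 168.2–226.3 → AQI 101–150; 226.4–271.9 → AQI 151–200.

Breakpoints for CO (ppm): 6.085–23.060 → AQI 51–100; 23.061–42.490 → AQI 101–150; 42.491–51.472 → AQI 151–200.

PM2.5 261.296: bracket 178.324–304.845 → index 151–200; slope 49/126.521, offset 82.972.
AQI = 151 + 49/126.521·82.972 ≈ 183.13 ⇒ 183.
O₃ 0.1082: bracket 0.0783–0.1146 → index 151–200; slope 49/0.0363, offset 0.0299.
AQI = 151 + 49/0.0363·0.0299 ≈ 191.36 ⇒ 191.
SO₂: row 36–75 (AQI 51–100). (100−51)·(52−36)/(75−36) + 51 = 49·16/39 + 51 ≈ 71.10 → 71.
NO₂ 230: bracket 210–463 → index 51–100; slope 49/253, offset 20.
AQI = 51 + 49/253·20 ≈ 54.87 ⇒ 55.
PM10 226.8: bracket 226.4–271.9 → index 151–200; slope 49/45.5, offset 0.4.
AQI = 151 + 49/45.5·0.4 ≈ 151.43 ⇒ 151.
CO: row 42.491–51.472 (AQI 151–200). (200−151)·(50.842−42.491)/(51.472−42.491) + 151 = 49·8.351/8.981 + 151 ≈ 196.56 → 197.
Sub-indices: PM2.5→183, O₃→191, SO₂→71, NO₂→55, PM10→151, CO→197. Overall AQI = max = 197; dominant pollutant is CO.

197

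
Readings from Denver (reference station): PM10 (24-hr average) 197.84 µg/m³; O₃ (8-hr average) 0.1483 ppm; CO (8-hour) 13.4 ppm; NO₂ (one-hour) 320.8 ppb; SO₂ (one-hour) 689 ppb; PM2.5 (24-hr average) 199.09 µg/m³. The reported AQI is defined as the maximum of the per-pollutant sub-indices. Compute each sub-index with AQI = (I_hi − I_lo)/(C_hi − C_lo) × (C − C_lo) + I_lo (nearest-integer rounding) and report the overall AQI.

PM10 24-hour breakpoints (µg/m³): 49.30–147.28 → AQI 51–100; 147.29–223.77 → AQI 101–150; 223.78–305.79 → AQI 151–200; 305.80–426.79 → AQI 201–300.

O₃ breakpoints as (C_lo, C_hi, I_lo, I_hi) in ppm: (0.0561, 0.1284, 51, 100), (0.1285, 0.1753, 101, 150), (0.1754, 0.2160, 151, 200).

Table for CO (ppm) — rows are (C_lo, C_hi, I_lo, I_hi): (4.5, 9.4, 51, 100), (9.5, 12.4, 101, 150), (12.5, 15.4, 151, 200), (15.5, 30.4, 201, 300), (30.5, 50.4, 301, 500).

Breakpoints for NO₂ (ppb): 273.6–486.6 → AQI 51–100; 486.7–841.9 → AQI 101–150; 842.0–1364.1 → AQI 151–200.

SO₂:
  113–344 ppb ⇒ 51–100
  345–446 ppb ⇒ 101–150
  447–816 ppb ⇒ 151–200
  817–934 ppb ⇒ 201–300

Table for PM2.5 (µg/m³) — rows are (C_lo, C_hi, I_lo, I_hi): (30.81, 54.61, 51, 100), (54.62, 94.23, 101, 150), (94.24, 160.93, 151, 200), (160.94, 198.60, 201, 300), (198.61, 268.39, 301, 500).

PM10: row 147.29–223.77 (AQI 101–150). (150−101)·(197.84−147.29)/(223.77−147.29) + 101 = 49·50.55/76.48 + 101 ≈ 133.39 → 133.
O₃: 0.1483 ∈ [0.1285, 0.1753] ↔ index [101, 150].
101 + (0.1483−0.1285)·(150−101)/(0.1753−0.1285) = 101 + 0.0198·49/0.0468 ≈ 121.73, so AQI = 122.
CO 13.4: bracket 12.5–15.4 → index 151–200; slope 49/2.9, offset 0.9.
AQI = 151 + 49/2.9·0.9 ≈ 166.21 ⇒ 166.
NO₂: row 273.6–486.6 (AQI 51–100). (100−51)·(320.8−273.6)/(486.6−273.6) + 51 = 49·47.2/213.0 + 51 ≈ 61.86 → 62.
SO₂: 689 lies in 447–816, so I_lo=151, I_hi=200, C_lo=447, C_hi=816.
(200−151)/(816−447) × (689−447) + 151 = 49/369 × 242 + 151 ≈ 183.14 → 183.
PM2.5: row 198.61–268.39 (AQI 301–500). (500−301)·(199.09−198.61)/(268.39−198.61) + 301 = 199·0.48/69.78 + 301 ≈ 302.37 → 302.
Sub-indices: PM10→133, O₃→122, CO→166, NO₂→62, SO₂→183, PM2.5→302. Overall AQI = max = 302; dominant pollutant is PM2.5.
AQI 302: Hazardous.

302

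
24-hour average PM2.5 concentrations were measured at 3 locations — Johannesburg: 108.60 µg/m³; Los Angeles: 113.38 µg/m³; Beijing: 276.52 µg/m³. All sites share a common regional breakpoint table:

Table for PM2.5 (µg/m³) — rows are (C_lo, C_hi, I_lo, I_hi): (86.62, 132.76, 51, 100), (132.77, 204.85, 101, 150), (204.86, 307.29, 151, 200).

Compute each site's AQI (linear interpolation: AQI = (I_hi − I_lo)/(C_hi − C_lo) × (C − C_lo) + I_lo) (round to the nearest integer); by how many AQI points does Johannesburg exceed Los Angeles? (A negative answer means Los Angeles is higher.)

-5

Johannesburg: 108.60 lies in 86.62–132.76, so I_lo=51, I_hi=100, C_lo=86.62, C_hi=132.76.
(100−51)/(132.76−86.62) × (108.60−86.62) + 51 = 49/46.14 × 21.98 + 51 ≈ 74.34 → 74.
Los Angeles: 113.38 ∈ [86.62, 132.76] ↔ index [51, 100].
51 + (113.38−86.62)·(100−51)/(132.76−86.62) = 51 + 26.76·49/46.14 ≈ 79.42, so AQI = 79.
Beijing: 276.52 ∈ [204.86, 307.29] ↔ index [151, 200].
151 + (276.52−204.86)·(200−151)/(307.29−204.86) = 151 + 71.66·49/102.43 ≈ 185.28, so AQI = 185.
AQIs: Johannesburg=74, Los Angeles=79, Beijing=185. Johannesburg (74) − Los Angeles (79) = -5.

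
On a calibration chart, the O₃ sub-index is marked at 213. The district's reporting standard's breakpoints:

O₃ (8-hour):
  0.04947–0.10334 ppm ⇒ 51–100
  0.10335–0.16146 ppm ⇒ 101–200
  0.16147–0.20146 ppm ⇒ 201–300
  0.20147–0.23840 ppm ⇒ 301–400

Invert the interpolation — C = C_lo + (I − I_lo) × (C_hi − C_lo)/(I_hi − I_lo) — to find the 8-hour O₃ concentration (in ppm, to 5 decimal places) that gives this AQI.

AQI 213 lies in the 201–300 band, which corresponds to 0.16147–0.20146 ppm.
C = 0.16147 + (213−201)×(0.20146−0.16147)/(300−201) = 0.16147 + 12×0.03999/99 ≈ 0.1663173 ppm → 0.16632 ppm to 5 dp.

0.16632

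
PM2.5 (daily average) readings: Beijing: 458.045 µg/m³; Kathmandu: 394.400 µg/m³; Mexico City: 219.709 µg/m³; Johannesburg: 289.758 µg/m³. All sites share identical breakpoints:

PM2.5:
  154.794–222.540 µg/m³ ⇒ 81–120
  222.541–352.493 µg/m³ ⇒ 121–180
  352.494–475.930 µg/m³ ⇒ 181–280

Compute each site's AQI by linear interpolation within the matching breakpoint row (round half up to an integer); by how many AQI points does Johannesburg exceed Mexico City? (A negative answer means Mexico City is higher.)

Beijing 458.045: bracket 352.494–475.930 → index 181–280; slope 99/123.436, offset 105.551.
AQI = 181 + 99/123.436·105.551 ≈ 265.66 ⇒ 266.
Kathmandu 394.400: bracket 352.494–475.930 → index 181–280; slope 99/123.436, offset 41.906.
AQI = 181 + 99/123.436·41.906 ≈ 214.61 ⇒ 215.
Mexico City: row 154.794–222.540 (AQI 81–120). (120−81)·(219.709−154.794)/(222.540−154.794) + 81 = 39·64.915/67.746 + 81 ≈ 118.37 → 118.
Johannesburg: 289.758 lies in 222.541–352.493, so I_lo=121, I_hi=180, C_lo=222.541, C_hi=352.493.
(180−121)/(352.493−222.541) × (289.758−222.541) + 121 = 59/129.952 × 67.217 + 121 ≈ 151.52 → 152.
AQIs: Beijing=266, Kathmandu=215, Mexico City=118, Johannesburg=152. Johannesburg (152) − Mexico City (118) = 34.

34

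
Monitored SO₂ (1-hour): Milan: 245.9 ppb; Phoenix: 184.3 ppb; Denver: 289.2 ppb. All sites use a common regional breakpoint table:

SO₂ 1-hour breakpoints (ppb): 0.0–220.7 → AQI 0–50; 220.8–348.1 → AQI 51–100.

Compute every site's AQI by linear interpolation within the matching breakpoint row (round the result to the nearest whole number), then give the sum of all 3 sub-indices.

180

Milan 245.9: bracket 220.8–348.1 → index 51–100; slope 49/127.3, offset 25.1.
AQI = 51 + 49/127.3·25.1 ≈ 60.66 ⇒ 61.
Phoenix: row 0.0–220.7 (AQI 0–50). (50−0)·(184.3−0.0)/(220.7−0.0) + 0 = 50·184.3/220.7 + 0 ≈ 41.75 → 42.
Denver: row 220.8–348.1 (AQI 51–100). (100−51)·(289.2−220.8)/(348.1−220.8) + 51 = 49·68.4/127.3 + 51 ≈ 77.33 → 77.
AQIs: Milan=61, Phoenix=42, Denver=77. Sum = 61 + 42 + 77 = 180.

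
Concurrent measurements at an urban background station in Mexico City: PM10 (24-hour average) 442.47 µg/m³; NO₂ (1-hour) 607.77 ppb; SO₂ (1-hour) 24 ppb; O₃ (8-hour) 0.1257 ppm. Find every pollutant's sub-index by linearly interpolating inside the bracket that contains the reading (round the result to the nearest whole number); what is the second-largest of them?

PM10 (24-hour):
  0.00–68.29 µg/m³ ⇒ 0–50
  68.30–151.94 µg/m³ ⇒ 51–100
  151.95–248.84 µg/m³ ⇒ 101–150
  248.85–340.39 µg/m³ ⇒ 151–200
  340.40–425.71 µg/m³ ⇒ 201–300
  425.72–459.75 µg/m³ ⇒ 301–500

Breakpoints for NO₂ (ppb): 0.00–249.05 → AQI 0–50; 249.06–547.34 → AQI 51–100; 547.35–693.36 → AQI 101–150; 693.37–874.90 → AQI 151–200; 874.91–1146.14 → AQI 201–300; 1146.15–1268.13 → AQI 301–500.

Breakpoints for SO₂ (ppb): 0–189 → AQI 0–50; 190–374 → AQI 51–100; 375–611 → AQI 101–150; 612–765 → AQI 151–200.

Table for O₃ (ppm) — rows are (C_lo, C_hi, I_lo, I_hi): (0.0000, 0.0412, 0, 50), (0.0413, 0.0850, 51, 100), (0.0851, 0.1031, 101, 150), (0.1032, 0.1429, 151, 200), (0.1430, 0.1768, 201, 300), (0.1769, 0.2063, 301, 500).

179

PM10: row 425.72–459.75 (AQI 301–500). (500−301)·(442.47−425.72)/(459.75−425.72) + 301 = 199·16.75/34.03 + 301 ≈ 398.95 → 399.
NO₂: row 547.35–693.36 (AQI 101–150). (150−101)·(607.77−547.35)/(693.36−547.35) + 101 = 49·60.42/146.01 + 101 ≈ 121.28 → 121.
SO₂: row 0–189 (AQI 0–50). (50−0)·(24−0)/(189−0) + 0 = 50·24/189 + 0 ≈ 6.35 → 6.
O₃: 0.1257 lies in 0.1032–0.1429, so I_lo=151, I_hi=200, C_lo=0.1032, C_hi=0.1429.
(200−151)/(0.1429−0.1032) × (0.1257−0.1032) + 151 = 49/0.0397 × 0.0225 + 151 ≈ 178.77 → 179.
Sub-indices: PM10→399, NO₂→121, SO₂→6, O₃→179. Ranked high→low: 399, 179, 121, 6. Second-highest sub-index = 179.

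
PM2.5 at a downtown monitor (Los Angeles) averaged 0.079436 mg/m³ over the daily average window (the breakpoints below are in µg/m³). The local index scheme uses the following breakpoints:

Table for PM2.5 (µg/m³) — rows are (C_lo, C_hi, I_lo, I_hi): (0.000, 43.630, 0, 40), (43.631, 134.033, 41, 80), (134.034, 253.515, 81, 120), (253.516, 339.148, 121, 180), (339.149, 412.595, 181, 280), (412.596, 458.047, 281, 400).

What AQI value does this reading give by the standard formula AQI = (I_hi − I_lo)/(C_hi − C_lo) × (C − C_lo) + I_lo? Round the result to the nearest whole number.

56

Convert: 0.079436 mg/m³ = 79.436 µg/m³.
PM2.5 79.436: bracket 43.631–134.033 → index 41–80; slope 39/90.402, offset 35.805.
AQI = 41 + 39/90.402·35.805 ≈ 56.45 ⇒ 56.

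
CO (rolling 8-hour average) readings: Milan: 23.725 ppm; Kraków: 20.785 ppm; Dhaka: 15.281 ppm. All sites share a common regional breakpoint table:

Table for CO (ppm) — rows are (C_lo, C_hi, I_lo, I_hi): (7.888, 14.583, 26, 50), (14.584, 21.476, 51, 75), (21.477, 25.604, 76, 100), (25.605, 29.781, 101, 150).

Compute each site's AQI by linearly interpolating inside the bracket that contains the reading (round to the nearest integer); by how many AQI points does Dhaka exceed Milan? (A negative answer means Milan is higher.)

-36

Milan 23.725: bracket 21.477–25.604 → index 76–100; slope 24/4.127, offset 2.248.
AQI = 76 + 24/4.127·2.248 ≈ 89.07 ⇒ 89.
Kraków 20.785: bracket 14.584–21.476 → index 51–75; slope 24/6.892, offset 6.201.
AQI = 51 + 24/6.892·6.201 ≈ 72.59 ⇒ 73.
Dhaka: row 14.584–21.476 (AQI 51–75). (75−51)·(15.281−14.584)/(21.476−14.584) + 51 = 24·0.697/6.892 + 51 ≈ 53.43 → 53.
AQIs: Milan=89, Kraków=73, Dhaka=53. Dhaka (53) − Milan (89) = -36.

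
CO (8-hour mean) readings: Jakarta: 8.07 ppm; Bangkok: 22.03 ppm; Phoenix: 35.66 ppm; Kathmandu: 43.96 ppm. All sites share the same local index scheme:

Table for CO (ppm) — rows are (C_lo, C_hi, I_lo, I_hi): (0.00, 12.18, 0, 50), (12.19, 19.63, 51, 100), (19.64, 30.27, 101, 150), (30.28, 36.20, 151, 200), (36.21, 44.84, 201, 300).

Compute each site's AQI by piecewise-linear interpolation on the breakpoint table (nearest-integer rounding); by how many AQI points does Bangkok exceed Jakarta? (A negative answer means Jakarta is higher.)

Jakarta: row 0.00–12.18 (AQI 0–50). (50−0)·(8.07−0.00)/(12.18−0.00) + 0 = 50·8.07/12.18 + 0 ≈ 33.13 → 33.
Bangkok 22.03: bracket 19.64–30.27 → index 101–150; slope 49/10.63, offset 2.39.
AQI = 101 + 49/10.63·2.39 ≈ 112.02 ⇒ 112.
Phoenix: row 30.28–36.20 (AQI 151–200). (200−151)·(35.66−30.28)/(36.20−30.28) + 151 = 49·5.38/5.92 + 151 ≈ 195.53 → 196.
Kathmandu: 43.96 ∈ [36.21, 44.84] ↔ index [201, 300].
201 + (43.96−36.21)·(300−201)/(44.84−36.21) = 201 + 7.75·99/8.63 ≈ 289.90, so AQI = 290.
AQIs: Jakarta=33, Bangkok=112, Phoenix=196, Kathmandu=290. Bangkok (112) − Jakarta (33) = 79.

79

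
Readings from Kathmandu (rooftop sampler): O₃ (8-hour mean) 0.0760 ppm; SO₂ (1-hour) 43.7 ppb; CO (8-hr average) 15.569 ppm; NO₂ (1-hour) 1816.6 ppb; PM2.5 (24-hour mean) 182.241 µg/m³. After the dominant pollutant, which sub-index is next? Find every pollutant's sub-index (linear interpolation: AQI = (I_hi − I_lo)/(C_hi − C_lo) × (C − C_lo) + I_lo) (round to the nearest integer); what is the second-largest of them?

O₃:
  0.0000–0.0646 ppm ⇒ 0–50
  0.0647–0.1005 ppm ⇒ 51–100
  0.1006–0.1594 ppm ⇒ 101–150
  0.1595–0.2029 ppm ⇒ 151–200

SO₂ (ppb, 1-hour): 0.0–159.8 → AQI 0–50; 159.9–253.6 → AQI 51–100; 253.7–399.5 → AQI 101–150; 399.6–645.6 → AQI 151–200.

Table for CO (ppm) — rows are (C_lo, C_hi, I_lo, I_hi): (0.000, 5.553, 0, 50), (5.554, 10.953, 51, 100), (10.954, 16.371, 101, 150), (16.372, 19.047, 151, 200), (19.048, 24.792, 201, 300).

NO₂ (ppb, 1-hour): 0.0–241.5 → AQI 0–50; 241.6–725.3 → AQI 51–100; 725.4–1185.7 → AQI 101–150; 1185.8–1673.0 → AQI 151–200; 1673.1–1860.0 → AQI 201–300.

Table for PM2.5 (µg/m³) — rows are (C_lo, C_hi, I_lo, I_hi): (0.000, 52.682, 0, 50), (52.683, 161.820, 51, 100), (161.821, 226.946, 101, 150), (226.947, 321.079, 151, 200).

143

O₃: row 0.0647–0.1005 (AQI 51–100). (100−51)·(0.0760−0.0647)/(0.1005−0.0647) + 51 = 49·0.0113/0.0358 + 51 ≈ 66.47 → 66.
SO₂: 43.7 lies in 0.0–159.8, so I_lo=0, I_hi=50, C_lo=0.0, C_hi=159.8.
(50−0)/(159.8−0.0) × (43.7−0.0) + 0 = 50/159.8 × 43.7 + 0 ≈ 13.67 → 14.
CO: 15.569 ∈ [10.954, 16.371] ↔ index [101, 150].
101 + (15.569−10.954)·(150−101)/(16.371−10.954) = 101 + 4.615·49/5.417 ≈ 142.75, so AQI = 143.
NO₂: 1816.6 ∈ [1673.1, 1860.0] ↔ index [201, 300].
201 + (1816.6−1673.1)·(300−201)/(1860.0−1673.1) = 201 + 143.5·99/186.9 ≈ 277.01, so AQI = 277.
PM2.5: 182.241 lies in 161.821–226.946, so I_lo=101, I_hi=150, C_lo=161.821, C_hi=226.946.
(150−101)/(226.946−161.821) × (182.241−161.821) + 101 = 49/65.125 × 20.420 + 101 ≈ 116.36 → 116.
Sub-indices: O₃→66, SO₂→14, CO→143, NO₂→277, PM2.5→116. Ranked high→low: 277, 143, 116, 66, 14. Second-highest sub-index = 143.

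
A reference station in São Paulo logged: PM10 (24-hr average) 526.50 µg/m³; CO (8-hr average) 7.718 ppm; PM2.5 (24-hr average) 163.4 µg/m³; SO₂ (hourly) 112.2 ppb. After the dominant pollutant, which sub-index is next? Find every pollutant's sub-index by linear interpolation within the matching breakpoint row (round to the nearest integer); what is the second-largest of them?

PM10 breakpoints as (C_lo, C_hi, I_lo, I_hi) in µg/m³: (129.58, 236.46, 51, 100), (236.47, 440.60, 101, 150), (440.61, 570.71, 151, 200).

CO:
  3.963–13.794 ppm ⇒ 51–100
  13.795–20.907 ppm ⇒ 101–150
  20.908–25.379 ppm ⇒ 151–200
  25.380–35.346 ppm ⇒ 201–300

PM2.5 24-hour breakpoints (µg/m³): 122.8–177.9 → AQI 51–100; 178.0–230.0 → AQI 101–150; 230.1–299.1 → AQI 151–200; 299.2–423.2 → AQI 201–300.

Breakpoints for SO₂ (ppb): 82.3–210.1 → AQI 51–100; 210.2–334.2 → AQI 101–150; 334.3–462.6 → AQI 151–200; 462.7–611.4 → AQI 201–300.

87

PM10: 526.50 lies in 440.61–570.71, so I_lo=151, I_hi=200, C_lo=440.61, C_hi=570.71.
(200−151)/(570.71−440.61) × (526.50−440.61) + 151 = 49/130.10 × 85.89 + 151 ≈ 183.35 → 183.
CO: row 3.963–13.794 (AQI 51–100). (100−51)·(7.718−3.963)/(13.794−3.963) + 51 = 49·3.755/9.831 + 51 ≈ 69.72 → 70.
PM2.5: row 122.8–177.9 (AQI 51–100). (100−51)·(163.4−122.8)/(177.9−122.8) + 51 = 49·40.6/55.1 + 51 ≈ 87.11 → 87.
SO₂ 112.2: bracket 82.3–210.1 → index 51–100; slope 49/127.8, offset 29.9.
AQI = 51 + 49/127.8·29.9 ≈ 62.46 ⇒ 62.
Sub-indices: PM10→183, CO→70, PM2.5→87, SO₂→62. Ranked high→low: 183, 87, 70, 62. Second-highest sub-index = 87.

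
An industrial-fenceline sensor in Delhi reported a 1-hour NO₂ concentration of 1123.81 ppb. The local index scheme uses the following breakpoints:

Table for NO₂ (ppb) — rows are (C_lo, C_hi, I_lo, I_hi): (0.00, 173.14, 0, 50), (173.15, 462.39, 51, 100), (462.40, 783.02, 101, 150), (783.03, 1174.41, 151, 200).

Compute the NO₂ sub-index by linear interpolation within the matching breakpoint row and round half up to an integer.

194

NO₂: row 783.03–1174.41 (AQI 151–200). (200−151)·(1123.81−783.03)/(1174.41−783.03) + 151 = 49·340.78/391.38 + 151 ≈ 193.66 → 194.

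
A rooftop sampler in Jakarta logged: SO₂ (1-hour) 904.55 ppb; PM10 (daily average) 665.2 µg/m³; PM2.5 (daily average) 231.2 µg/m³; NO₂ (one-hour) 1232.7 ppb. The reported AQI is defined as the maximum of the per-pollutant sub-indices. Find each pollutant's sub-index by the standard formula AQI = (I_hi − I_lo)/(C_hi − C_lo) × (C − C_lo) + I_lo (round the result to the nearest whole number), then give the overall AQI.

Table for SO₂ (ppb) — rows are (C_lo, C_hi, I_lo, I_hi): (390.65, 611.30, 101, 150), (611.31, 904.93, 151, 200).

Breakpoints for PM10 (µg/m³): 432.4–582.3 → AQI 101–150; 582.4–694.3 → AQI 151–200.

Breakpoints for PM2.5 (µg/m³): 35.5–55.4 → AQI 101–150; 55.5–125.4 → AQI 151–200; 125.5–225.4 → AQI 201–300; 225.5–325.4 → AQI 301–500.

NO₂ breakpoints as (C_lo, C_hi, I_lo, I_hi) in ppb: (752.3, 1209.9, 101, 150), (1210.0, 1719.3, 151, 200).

312

SO₂: 904.55 ∈ [611.31, 904.93] ↔ index [151, 200].
151 + (904.55−611.31)·(200−151)/(904.93−611.31) = 151 + 293.24·49/293.62 ≈ 199.94, so AQI = 200.
PM10: 665.2 lies in 582.4–694.3, so I_lo=151, I_hi=200, C_lo=582.4, C_hi=694.3.
(200−151)/(694.3−582.4) × (665.2−582.4) + 151 = 49/111.9 × 82.8 + 151 ≈ 187.26 → 187.
PM2.5: row 225.5–325.4 (AQI 301–500). (500−301)·(231.2−225.5)/(325.4−225.5) + 301 = 199·5.7/99.9 + 301 ≈ 312.35 → 312.
NO₂: 1232.7 lies in 1210.0–1719.3, so I_lo=151, I_hi=200, C_lo=1210.0, C_hi=1719.3.
(200−151)/(1719.3−1210.0) × (1232.7−1210.0) + 151 = 49/509.3 × 22.7 + 151 ≈ 153.18 → 153.
Sub-indices: SO₂→200, PM10→187, PM2.5→312, NO₂→153. Overall AQI = max = 312; dominant pollutant is PM2.5.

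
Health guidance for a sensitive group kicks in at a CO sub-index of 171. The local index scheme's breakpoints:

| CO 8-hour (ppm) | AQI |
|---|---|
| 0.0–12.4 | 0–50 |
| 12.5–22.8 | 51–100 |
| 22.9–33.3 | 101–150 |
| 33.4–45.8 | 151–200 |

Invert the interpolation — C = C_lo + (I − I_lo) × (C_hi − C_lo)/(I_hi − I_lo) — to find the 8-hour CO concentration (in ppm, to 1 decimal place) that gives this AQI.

38.5

AQI 171 lies in the 151–200 band, which corresponds to 33.4–45.8 ppm.
C = 33.4 + (171−151)×(45.8−33.4)/(200−151) = 33.4 + 20×12.4/49 ≈ 38.461 ppm → 38.5 ppm to 1 dp.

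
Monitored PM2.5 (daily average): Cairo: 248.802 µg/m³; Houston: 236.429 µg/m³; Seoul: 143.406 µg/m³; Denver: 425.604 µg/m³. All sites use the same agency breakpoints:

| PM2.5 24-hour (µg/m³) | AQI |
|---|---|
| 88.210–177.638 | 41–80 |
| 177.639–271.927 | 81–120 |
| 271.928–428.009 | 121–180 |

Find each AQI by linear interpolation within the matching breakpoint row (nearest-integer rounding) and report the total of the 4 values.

459

Cairo: 248.802 ∈ [177.639, 271.927] ↔ index [81, 120].
81 + (248.802−177.639)·(120−81)/(271.927−177.639) = 81 + 71.163·39/94.288 ≈ 110.43, so AQI = 110.
Houston: 236.429 ∈ [177.639, 271.927] ↔ index [81, 120].
81 + (236.429−177.639)·(120−81)/(271.927−177.639) = 81 + 58.790·39/94.288 ≈ 105.32, so AQI = 105.
Seoul: row 88.210–177.638 (AQI 41–80). (80−41)·(143.406−88.210)/(177.638−88.210) + 41 = 39·55.196/89.428 + 41 ≈ 65.07 → 65.
Denver 425.604: bracket 271.928–428.009 → index 121–180; slope 59/156.081, offset 153.676.
AQI = 121 + 59/156.081·153.676 ≈ 179.09 ⇒ 179.
AQIs: Cairo=110, Houston=105, Seoul=65, Denver=179. Sum = 110 + 105 + 65 + 179 = 459.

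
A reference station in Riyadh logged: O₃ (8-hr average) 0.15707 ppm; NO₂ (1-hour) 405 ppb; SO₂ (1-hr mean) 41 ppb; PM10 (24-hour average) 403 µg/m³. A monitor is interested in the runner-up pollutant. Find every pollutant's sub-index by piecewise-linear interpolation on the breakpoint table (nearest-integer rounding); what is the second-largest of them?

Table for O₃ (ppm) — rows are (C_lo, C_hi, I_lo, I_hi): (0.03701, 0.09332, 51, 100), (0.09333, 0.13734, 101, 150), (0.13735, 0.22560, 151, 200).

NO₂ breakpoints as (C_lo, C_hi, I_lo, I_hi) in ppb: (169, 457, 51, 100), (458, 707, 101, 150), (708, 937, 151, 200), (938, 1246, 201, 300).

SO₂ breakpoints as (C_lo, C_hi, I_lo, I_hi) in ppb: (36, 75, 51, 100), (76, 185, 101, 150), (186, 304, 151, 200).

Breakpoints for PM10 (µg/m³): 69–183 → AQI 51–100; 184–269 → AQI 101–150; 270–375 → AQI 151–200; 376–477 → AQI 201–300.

162

O₃: 0.15707 lies in 0.13735–0.22560, so I_lo=151, I_hi=200, C_lo=0.13735, C_hi=0.22560.
(200−151)/(0.22560−0.13735) × (0.15707−0.13735) + 151 = 49/0.08825 × 0.01972 + 151 ≈ 161.95 → 162.
NO₂: row 169–457 (AQI 51–100). (100−51)·(405−169)/(457−169) + 51 = 49·236/288 + 51 ≈ 91.15 → 91.
SO₂: 41 lies in 36–75, so I_lo=51, I_hi=100, C_lo=36, C_hi=75.
(100−51)/(75−36) × (41−36) + 51 = 49/39 × 5 + 51 ≈ 57.28 → 57.
PM10: row 376–477 (AQI 201–300). (300−201)·(403−376)/(477−376) + 201 = 99·27/101 + 201 ≈ 227.47 → 227.
Sub-indices: O₃→162, NO₂→91, SO₂→57, PM10→227. Ranked high→low: 227, 162, 91, 57. Second-highest sub-index = 162.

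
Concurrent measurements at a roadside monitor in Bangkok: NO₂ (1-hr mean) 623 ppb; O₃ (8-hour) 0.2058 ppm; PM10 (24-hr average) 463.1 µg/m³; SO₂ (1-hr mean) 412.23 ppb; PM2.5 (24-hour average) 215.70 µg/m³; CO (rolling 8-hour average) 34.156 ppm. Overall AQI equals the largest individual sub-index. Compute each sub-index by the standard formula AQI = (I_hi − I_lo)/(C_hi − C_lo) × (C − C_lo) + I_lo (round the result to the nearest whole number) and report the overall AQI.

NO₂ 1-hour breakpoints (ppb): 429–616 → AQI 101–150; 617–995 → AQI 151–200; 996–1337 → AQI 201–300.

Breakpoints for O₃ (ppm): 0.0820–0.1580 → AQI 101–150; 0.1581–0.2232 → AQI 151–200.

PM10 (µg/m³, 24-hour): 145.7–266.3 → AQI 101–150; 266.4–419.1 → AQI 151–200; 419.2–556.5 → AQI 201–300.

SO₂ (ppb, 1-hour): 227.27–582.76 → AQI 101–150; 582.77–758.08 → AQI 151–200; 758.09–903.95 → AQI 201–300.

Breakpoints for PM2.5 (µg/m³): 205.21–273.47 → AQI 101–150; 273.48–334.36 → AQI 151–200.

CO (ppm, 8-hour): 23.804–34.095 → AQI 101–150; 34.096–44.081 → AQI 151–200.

233

NO₂: row 617–995 (AQI 151–200). (200−151)·(623−617)/(995−617) + 151 = 49·6/378 + 151 ≈ 151.78 → 152.
O₃: row 0.1581–0.2232 (AQI 151–200). (200−151)·(0.2058−0.1581)/(0.2232−0.1581) + 151 = 49·0.0477/0.0651 + 151 ≈ 186.90 → 187.
PM10 463.1: bracket 419.2–556.5 → index 201–300; slope 99/137.3, offset 43.9.
AQI = 201 + 99/137.3·43.9 ≈ 232.65 ⇒ 233.
SO₂: 412.23 lies in 227.27–582.76, so I_lo=101, I_hi=150, C_lo=227.27, C_hi=582.76.
(150−101)/(582.76−227.27) × (412.23−227.27) + 101 = 49/355.49 × 184.96 + 101 ≈ 126.49 → 126.
PM2.5: row 205.21–273.47 (AQI 101–150). (150−101)·(215.70−205.21)/(273.47−205.21) + 101 = 49·10.49/68.26 + 101 ≈ 108.53 → 109.
CO: 34.156 ∈ [34.096, 44.081] ↔ index [151, 200].
151 + (34.156−34.096)·(200−151)/(44.081−34.096) = 151 + 0.060·49/9.985 ≈ 151.29, so AQI = 151.
Sub-indices: NO₂→152, O₃→187, PM10→233, SO₂→126, PM2.5→109, CO→151. Overall AQI = max = 233; dominant pollutant is PM10.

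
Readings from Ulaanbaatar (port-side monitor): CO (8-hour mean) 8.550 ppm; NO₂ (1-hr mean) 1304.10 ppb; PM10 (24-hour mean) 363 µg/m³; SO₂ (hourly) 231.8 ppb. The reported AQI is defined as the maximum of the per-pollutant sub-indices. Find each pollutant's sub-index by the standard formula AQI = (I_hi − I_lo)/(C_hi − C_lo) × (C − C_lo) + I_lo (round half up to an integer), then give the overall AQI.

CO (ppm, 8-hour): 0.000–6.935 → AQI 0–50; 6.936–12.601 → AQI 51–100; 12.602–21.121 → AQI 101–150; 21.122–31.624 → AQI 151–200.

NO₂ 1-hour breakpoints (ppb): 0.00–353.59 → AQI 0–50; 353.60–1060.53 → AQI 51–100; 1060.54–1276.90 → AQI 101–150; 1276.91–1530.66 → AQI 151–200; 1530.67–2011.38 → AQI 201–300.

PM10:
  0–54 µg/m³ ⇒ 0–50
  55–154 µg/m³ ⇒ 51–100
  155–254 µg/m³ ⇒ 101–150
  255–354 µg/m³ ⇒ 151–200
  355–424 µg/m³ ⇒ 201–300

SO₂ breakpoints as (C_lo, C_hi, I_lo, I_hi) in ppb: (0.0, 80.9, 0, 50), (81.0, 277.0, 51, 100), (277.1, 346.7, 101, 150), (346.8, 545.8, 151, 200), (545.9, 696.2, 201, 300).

CO: row 6.936–12.601 (AQI 51–100). (100−51)·(8.550−6.936)/(12.601−6.936) + 51 = 49·1.614/5.665 + 51 ≈ 64.96 → 65.
NO₂: row 1276.91–1530.66 (AQI 151–200). (200−151)·(1304.10−1276.91)/(1530.66−1276.91) + 151 = 49·27.19/253.75 + 151 ≈ 156.25 → 156.
PM10 363: bracket 355–424 → index 201–300; slope 99/69, offset 8.
AQI = 201 + 99/69·8 ≈ 212.48 ⇒ 212.
SO₂: row 81.0–277.0 (AQI 51–100). (100−51)·(231.8−81.0)/(277.0−81.0) + 51 = 49·150.8/196.0 + 51 ≈ 88.70 → 89.
Sub-indices: CO→65, NO₂→156, PM10→212, SO₂→89. Overall AQI = max = 212; dominant pollutant is PM10.

212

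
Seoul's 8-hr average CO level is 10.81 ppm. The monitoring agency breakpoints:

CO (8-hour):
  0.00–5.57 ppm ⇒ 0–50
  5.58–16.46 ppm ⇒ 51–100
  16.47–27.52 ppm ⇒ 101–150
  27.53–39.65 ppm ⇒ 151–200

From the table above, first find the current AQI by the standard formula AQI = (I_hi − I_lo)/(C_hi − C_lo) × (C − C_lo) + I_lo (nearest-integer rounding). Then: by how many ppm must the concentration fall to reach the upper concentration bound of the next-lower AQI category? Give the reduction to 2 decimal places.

5.24

CO: 10.81 ∈ [5.58, 16.46] ↔ index [51, 100].
51 + (10.81−5.58)·(100−51)/(16.46−5.58) = 51 + 5.23·49/10.88 ≈ 74.55, so AQI = 75.
Current AQI 75 is in the Moderate range (51–100). The next-lower category tops out at AQI 50, whose upper concentration bound is 5.57 ppm.
Reduction needed = 10.81 − 5.57 = 5.24 ppm.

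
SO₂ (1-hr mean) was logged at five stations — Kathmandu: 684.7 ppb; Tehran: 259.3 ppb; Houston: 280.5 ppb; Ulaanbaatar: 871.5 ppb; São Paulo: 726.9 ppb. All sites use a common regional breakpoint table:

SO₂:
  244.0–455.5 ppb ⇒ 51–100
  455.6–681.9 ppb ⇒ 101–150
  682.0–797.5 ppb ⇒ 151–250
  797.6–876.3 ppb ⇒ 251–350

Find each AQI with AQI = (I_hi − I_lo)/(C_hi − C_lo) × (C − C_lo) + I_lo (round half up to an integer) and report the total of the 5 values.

800

Kathmandu: 684.7 ∈ [682.0, 797.5] ↔ index [151, 250].
151 + (684.7−682.0)·(250−151)/(797.5−682.0) = 151 + 2.7·99/115.5 ≈ 153.31, so AQI = 153.
Tehran: row 244.0–455.5 (AQI 51–100). (100−51)·(259.3−244.0)/(455.5−244.0) + 51 = 49·15.3/211.5 + 51 ≈ 54.54 → 55.
Houston 280.5: bracket 244.0–455.5 → index 51–100; slope 49/211.5, offset 36.5.
AQI = 51 + 49/211.5·36.5 ≈ 59.46 ⇒ 59.
Ulaanbaatar: 871.5 ∈ [797.6, 876.3] ↔ index [251, 350].
251 + (871.5−797.6)·(350−251)/(876.3−797.6) = 251 + 73.9·99/78.7 ≈ 343.96, so AQI = 344.
São Paulo 726.9: bracket 682.0–797.5 → index 151–250; slope 99/115.5, offset 44.9.
AQI = 151 + 99/115.5·44.9 ≈ 189.49 ⇒ 189.
AQIs: Kathmandu=153, Tehran=55, Houston=59, Ulaanbaatar=344, São Paulo=189. Sum = 153 + 55 + 59 + 344 + 189 = 800.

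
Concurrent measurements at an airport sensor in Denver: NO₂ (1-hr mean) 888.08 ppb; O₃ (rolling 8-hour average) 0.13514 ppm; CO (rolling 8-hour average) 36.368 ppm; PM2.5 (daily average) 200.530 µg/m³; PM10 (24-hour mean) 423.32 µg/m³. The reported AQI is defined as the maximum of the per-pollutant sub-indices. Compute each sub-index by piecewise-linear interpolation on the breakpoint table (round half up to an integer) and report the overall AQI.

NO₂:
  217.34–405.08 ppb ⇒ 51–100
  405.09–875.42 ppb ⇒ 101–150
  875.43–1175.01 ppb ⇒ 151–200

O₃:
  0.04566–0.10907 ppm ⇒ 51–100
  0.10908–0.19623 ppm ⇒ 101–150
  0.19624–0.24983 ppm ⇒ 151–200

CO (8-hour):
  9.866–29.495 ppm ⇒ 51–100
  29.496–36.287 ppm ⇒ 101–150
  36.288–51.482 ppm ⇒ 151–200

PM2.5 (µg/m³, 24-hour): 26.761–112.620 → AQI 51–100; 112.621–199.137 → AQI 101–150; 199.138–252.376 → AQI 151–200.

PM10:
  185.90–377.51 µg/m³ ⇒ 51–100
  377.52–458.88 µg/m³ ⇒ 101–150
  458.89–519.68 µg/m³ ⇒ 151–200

153

NO₂: 888.08 lies in 875.43–1175.01, so I_lo=151, I_hi=200, C_lo=875.43, C_hi=1175.01.
(200−151)/(1175.01−875.43) × (888.08−875.43) + 151 = 49/299.58 × 12.65 + 151 ≈ 153.07 → 153.
O₃: row 0.10908–0.19623 (AQI 101–150). (150−101)·(0.13514−0.10908)/(0.19623−0.10908) + 101 = 49·0.02606/0.08715 + 101 ≈ 115.65 → 116.
CO 36.368: bracket 36.288–51.482 → index 151–200; slope 49/15.194, offset 0.080.
AQI = 151 + 49/15.194·0.080 ≈ 151.26 ⇒ 151.
PM2.5: row 199.138–252.376 (AQI 151–200). (200−151)·(200.530−199.138)/(252.376−199.138) + 151 = 49·1.392/53.238 + 151 ≈ 152.28 → 152.
PM10: 423.32 ∈ [377.52, 458.88] ↔ index [101, 150].
101 + (423.32−377.52)·(150−101)/(458.88−377.52) = 101 + 45.80·49/81.36 ≈ 128.58, so AQI = 129.
Sub-indices: NO₂→153, O₃→116, CO→151, PM2.5→152, PM10→129. Overall AQI = max = 153; dominant pollutant is NO₂.
AQI 153: Unhealthy.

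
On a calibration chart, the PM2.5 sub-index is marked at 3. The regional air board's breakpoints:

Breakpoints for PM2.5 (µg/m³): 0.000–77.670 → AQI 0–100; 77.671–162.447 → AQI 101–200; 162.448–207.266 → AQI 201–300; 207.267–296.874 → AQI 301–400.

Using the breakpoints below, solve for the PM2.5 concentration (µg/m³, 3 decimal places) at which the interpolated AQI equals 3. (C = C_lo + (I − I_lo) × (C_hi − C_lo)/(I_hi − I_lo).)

2.330

AQI 3 lies in the 0–100 band, which corresponds to 0.000–77.670 µg/m³.
C = 0.000 + (3−0)×(77.670−0.000)/(100−0) = 0.000 + 3×77.670/100 ≈ 2.33010 µg/m³ → 2.330 µg/m³ to 3 dp.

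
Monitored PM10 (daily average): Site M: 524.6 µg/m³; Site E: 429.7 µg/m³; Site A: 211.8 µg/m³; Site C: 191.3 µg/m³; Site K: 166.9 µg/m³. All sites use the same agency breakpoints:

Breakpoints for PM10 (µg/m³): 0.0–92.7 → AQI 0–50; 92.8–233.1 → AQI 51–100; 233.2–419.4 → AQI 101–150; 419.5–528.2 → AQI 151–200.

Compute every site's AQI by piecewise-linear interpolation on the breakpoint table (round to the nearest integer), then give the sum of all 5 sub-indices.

Site M 524.6: bracket 419.5–528.2 → index 151–200; slope 49/108.7, offset 105.1.
AQI = 151 + 49/108.7·105.1 ≈ 198.38 ⇒ 198.
Site E: 429.7 ∈ [419.5, 528.2] ↔ index [151, 200].
151 + (429.7−419.5)·(200−151)/(528.2−419.5) = 151 + 10.2·49/108.7 ≈ 155.60, so AQI = 156.
Site A: 211.8 ∈ [92.8, 233.1] ↔ index [51, 100].
51 + (211.8−92.8)·(100−51)/(233.1−92.8) = 51 + 119.0·49/140.3 ≈ 92.56, so AQI = 93.
Site C: 191.3 ∈ [92.8, 233.1] ↔ index [51, 100].
51 + (191.3−92.8)·(100−51)/(233.1−92.8) = 51 + 98.5·49/140.3 ≈ 85.40, so AQI = 85.
Site K: 166.9 ∈ [92.8, 233.1] ↔ index [51, 100].
51 + (166.9−92.8)·(100−51)/(233.1−92.8) = 51 + 74.1·49/140.3 ≈ 76.88, so AQI = 77.
AQIs: Site M=198, Site E=156, Site A=93, Site C=85, Site K=77. Sum = 198 + 156 + 93 + 85 + 77 = 609.

609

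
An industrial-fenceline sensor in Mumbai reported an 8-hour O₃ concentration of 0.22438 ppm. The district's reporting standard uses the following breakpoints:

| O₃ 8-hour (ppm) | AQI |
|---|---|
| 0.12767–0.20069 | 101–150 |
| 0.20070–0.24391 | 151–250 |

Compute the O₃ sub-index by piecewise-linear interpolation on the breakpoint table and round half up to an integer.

O₃: 0.22438 ∈ [0.20070, 0.24391] ↔ index [151, 250].
151 + (0.22438−0.20070)·(250−151)/(0.24391−0.20070) = 151 + 0.02368·99/0.04321 ≈ 205.25, so AQI = 205.

205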